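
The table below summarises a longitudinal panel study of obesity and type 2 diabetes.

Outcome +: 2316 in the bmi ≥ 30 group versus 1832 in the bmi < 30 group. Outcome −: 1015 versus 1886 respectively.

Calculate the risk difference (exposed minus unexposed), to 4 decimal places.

From the description: a = 2316, b = 1015, c = 1832, d = 1886.
Risk in exposed = 2316/3331 = 0.695287; risk in unexposed = 1832/3718 = 0.492738.
Risk difference = 0.695287 − 0.492738 = 0.202549

0.2025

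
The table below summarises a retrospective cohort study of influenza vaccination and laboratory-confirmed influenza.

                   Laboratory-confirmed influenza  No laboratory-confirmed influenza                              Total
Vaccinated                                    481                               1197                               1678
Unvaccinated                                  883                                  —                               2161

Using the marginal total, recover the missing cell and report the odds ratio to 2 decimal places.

0.58

The missing cell is in the unexposed row: 2161 − 883 = 1278.
So a = 481, b = 1197, c = 883, d = 1278.
OR = (a·d)/(b·c) = (481 × 1278) / (1197 × 883) = 614718 / 1056951 = 0.58160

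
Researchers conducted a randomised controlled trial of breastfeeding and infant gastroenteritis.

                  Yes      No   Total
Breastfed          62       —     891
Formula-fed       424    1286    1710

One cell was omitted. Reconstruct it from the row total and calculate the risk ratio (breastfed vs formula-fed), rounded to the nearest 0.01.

The missing cell is in the exposed row: 891 − 62 = 829.
So a = 62, b = 829, c = 424, d = 1286.
RR = [a/(a+b)] / [c/(c+d)] = (62/891) / (424/1710) = 0.06958/0.24795 = 0.28064

0.28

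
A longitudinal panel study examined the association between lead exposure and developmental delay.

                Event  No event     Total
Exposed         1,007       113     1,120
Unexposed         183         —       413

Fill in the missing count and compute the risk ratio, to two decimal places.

The missing cell is in the unexposed row: 413 − 183 = 230.
So a = 1007, b = 113, c = 183, d = 230.
RR = [a/(a+b)] / [c/(c+d)] = (1007/1120) / (183/413) = 0.89911/0.44310 = 2.02913

2.03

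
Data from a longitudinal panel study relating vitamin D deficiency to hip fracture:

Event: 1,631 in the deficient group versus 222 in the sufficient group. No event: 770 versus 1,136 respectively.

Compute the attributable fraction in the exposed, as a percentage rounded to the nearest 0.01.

From the description: a = 1631, b = 770, c = 222, d = 1136.
Risk in exposed = 1631/2401 = 0.67930; risk in unexposed = 222/1358 = 0.16348.
RR = 0.67930/0.16348 = 4.15536
AR% = (RR − 1)/RR × 100 = (4.15536 − 1)/4.15536 × 100 = 75.9347%

75.93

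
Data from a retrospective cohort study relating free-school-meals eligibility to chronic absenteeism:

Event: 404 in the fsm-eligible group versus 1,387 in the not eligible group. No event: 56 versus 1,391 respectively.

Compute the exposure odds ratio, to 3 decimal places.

From the description: a = 404, b = 56, c = 1387, d = 1391.
OR = (a·d)/(b·c) = (404 × 1391) / (56 × 1387) = 561964 / 77672 = 7.23509
The odds of chronic absenteeism are about 7.24 times as high in the fsm-eligible group.

7.235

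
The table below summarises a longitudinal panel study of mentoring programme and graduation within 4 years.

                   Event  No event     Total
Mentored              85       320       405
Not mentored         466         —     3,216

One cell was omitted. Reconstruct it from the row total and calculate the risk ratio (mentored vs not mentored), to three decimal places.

The missing cell is in the unexposed row: 3216 − 466 = 2750.
So a = 85, b = 320, c = 466, d = 2750.
RR = [a/(a+b)] / [c/(c+d)] = (85/405) / (466/3216) = 0.20988/0.14490 = 1.44842

1.448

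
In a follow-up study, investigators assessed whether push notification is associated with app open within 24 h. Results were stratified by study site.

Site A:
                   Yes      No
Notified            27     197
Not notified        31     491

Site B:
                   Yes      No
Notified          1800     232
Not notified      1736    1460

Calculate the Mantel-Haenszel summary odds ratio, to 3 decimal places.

OR_MH = Σ(aᵢdᵢ/nᵢ) / Σ(bᵢcᵢ/nᵢ), where nᵢ is the stratum total.
Stratum 1 (Site A): n = 746; a·d/n = 27·491/746 = 17.7708; b·c/n = 197·31/746 = 8.1863
Stratum 2 (Site B): n = 5228; a·d/n = 1800·1460/5228 = 502.6779; b·c/n = 232·1736/5228 = 77.0375
OR_MH = (17.7708 + 502.6779) / (8.1863 + 77.0375) = 520.4487 / 85.2238 = 6.10685

6.107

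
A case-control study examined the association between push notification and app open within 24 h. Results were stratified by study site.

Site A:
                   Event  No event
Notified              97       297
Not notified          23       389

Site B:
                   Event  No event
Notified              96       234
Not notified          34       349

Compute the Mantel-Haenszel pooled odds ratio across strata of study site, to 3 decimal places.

4.778

OR_MH = Σ(aᵢdᵢ/nᵢ) / Σ(bᵢcᵢ/nᵢ), where nᵢ is the stratum total.
Stratum 1 (Site A): n = 806; a·d/n = 97·389/806 = 46.8151; b·c/n = 297·23/806 = 8.4752
Stratum 2 (Site B): n = 713; a·d/n = 96·349/713 = 46.9902; b·c/n = 234·34/713 = 11.1585
OR_MH = (46.8151 + 46.9902) / (8.4752 + 11.1585) = 93.8053 / 19.6337 = 4.77778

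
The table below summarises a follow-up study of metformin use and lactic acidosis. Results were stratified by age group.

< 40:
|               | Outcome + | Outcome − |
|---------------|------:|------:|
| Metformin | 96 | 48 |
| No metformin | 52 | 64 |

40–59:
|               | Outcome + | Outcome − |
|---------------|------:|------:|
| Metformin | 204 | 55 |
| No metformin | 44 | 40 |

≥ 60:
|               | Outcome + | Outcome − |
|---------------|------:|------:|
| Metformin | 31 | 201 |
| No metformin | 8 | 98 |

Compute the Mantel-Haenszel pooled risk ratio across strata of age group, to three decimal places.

1.518

RR_MH = Σ(aᵢ·n₀ᵢ/nᵢ) / Σ(cᵢ·n₁ᵢ/nᵢ), with n₁ᵢ = aᵢ+bᵢ (exposed), n₀ᵢ = cᵢ+dᵢ (unexposed), nᵢ = n₁ᵢ+n₀ᵢ.
Stratum 1 (< 40): n₁ = 144, n₀ = 116, n = 260; a·n₀/n = 96·116/260 = 42.8308; c·n₁/n = 52·144/260 = 28.8000
Stratum 2 (40–59): n₁ = 259, n₀ = 84, n = 343; a·n₀/n = 204·84/343 = 49.9592; c·n₁/n = 44·259/343 = 33.2245
Stratum 3 (≥ 60): n₁ = 232, n₀ = 106, n = 338; a·n₀/n = 31·106/338 = 9.7219; c·n₁/n = 8·232/338 = 5.4911
RR_MH = (42.8308 + 49.9592 + 9.7219) / (28.8000 + 33.2245 + 5.4911) = 102.5118 / 67.5156 = 1.51834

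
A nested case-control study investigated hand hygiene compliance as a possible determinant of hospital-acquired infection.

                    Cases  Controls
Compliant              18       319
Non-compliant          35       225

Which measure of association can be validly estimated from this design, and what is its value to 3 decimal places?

0.363

Cells: a = 18, b = 319, c = 35, d = 225.
This is a nested case-control study: participants were sampled on outcome status, so risks in the source population cannot be estimated directly — relative risk is not valid here. The odds ratio is the appropriate measure.
OR = (a·d)/(b·c) = (18 × 225) / (319 × 35) = 4050 / 11165 = 0.36274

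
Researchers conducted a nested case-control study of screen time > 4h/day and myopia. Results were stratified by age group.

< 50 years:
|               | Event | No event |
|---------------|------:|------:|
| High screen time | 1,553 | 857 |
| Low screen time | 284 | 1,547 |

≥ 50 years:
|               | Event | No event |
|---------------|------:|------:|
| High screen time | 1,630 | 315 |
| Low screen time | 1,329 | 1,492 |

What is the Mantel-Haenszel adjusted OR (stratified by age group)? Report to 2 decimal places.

7.41

OR_MH = Σ(aᵢdᵢ/nᵢ) / Σ(bᵢcᵢ/nᵢ), where nᵢ is the stratum total.
Stratum 1 (< 50 years): n = 4241; a·d/n = 1553·1547/4241 = 566.4916; b·c/n = 857·284/4241 = 57.3893
Stratum 2 (≥ 50 years): n = 4766; a·d/n = 1630·1492/4766 = 510.2728; b·c/n = 315·1329/4766 = 87.8378
OR_MH = (566.4916 + 510.2728) / (57.3893 + 87.8378) = 1076.7644 / 145.2271 = 7.41435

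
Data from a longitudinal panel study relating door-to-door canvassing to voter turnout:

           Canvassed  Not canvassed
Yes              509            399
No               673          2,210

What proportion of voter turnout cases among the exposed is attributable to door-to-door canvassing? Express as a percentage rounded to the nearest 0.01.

64.49

Reading the table with exposure as columns: a = 509 (Canvassed, case), b = 673 (Canvassed, non-case), c = 399 (Not canvassed, case), d = 2210.
Risk in exposed = 509/1182 = 0.43063; risk in unexposed = 399/2609 = 0.15293.
RR = 0.43063/0.15293 = 2.81580
AR% = (RR − 1)/RR × 100 = (2.81580 − 1)/2.81580 × 100 = 64.4861%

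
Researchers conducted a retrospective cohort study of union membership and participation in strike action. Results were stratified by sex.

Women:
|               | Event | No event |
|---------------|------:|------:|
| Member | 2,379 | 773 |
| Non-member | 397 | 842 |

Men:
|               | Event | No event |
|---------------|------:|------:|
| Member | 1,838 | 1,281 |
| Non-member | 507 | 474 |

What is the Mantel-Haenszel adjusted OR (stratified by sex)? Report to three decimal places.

2.929

OR_MH = Σ(aᵢdᵢ/nᵢ) / Σ(bᵢcᵢ/nᵢ), where nᵢ is the stratum total.
Stratum 1 (Women): n = 4391; a·d/n = 2379·842/4391 = 456.1872; b·c/n = 773·397/4391 = 69.8886
Stratum 2 (Men): n = 4100; a·d/n = 1838·474/4100 = 212.4907; b·c/n = 1281·507/4100 = 158.4066
OR_MH = (456.1872 + 212.4907) / (69.8886 + 158.4066) = 668.6779 / 228.2952 = 2.92901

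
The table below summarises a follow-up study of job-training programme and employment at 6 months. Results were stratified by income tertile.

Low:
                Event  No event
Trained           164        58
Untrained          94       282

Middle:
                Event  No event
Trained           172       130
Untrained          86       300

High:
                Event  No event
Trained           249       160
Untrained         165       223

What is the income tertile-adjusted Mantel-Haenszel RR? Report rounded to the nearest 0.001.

RR_MH = Σ(aᵢ·n₀ᵢ/nᵢ) / Σ(cᵢ·n₁ᵢ/nᵢ), with n₁ᵢ = aᵢ+bᵢ (exposed), n₀ᵢ = cᵢ+dᵢ (unexposed), nᵢ = n₁ᵢ+n₀ᵢ.
Stratum 1 (Low): n₁ = 222, n₀ = 376, n = 598; a·n₀/n = 164·376/598 = 103.1171; c·n₁/n = 94·222/598 = 34.8963
Stratum 2 (Middle): n₁ = 302, n₀ = 386, n = 688; a·n₀/n = 172·386/688 = 96.5000; c·n₁/n = 86·302/688 = 37.7500
Stratum 3 (High): n₁ = 409, n₀ = 388, n = 797; a·n₀/n = 249·388/797 = 121.2196; c·n₁/n = 165·409/797 = 84.6738
RR_MH = (103.1171 + 96.5000 + 121.2196) / (34.8963 + 37.7500 + 84.6738) = 320.8366 / 157.3201 = 2.03939

2.039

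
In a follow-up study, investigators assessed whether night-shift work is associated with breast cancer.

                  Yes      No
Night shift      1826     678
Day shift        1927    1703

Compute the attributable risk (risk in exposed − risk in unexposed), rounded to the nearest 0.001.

Cells: a = 1826, b = 678, c = 1927, d = 1703.
Risk in exposed = 1826/2504 = 0.729233; risk in unexposed = 1927/3630 = 0.530854.
Risk difference = 0.729233 − 0.530854 = 0.198379

0.198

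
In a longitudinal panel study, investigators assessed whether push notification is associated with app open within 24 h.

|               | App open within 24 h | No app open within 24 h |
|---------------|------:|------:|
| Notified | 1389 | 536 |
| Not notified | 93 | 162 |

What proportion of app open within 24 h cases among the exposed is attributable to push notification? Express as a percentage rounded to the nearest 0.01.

Cells: a = 1389, b = 536, c = 93, d = 162.
Risk in exposed = 1389/1925 = 0.72156; risk in unexposed = 93/255 = 0.36471.
RR = 0.72156/0.36471 = 1.97847
AR% = (RR − 1)/RR × 100 = (1.97847 − 1)/1.97847 × 100 = 49.4558%

49.46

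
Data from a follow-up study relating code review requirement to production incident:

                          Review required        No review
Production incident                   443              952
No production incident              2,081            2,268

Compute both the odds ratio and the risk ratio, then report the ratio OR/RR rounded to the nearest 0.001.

0.854

Reading the table with exposure as columns: a = 443 (Review required, case), b = 2081 (Review required, non-case), c = 952 (No review, case), d = 2268.
OR = (443·2268)/(2081·952) = 1004724/1981112 = 0.50715
Risk in exposed = 443/2524 = 0.17552; risk in unexposed = 952/3220 = 0.29565; RR = 0.59365
OR/RR = 0.50715 / 0.59365 = 0.85429
The outcome is not rare, so the OR lies further from 1 than the RR.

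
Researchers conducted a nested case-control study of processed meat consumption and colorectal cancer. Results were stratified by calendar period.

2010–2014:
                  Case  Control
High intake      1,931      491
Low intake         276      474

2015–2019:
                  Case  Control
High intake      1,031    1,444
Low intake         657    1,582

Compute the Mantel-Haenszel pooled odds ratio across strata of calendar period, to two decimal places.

2.60

OR_MH = Σ(aᵢdᵢ/nᵢ) / Σ(bᵢcᵢ/nᵢ), where nᵢ is the stratum total.
Stratum 1 (2010–2014): n = 3172; a·d/n = 1931·474/3172 = 288.5542; b·c/n = 491·276/3172 = 42.7226
Stratum 2 (2015–2019): n = 4714; a·d/n = 1031·1582/4714 = 345.9996; b·c/n = 1444·657/4714 = 201.2533
OR_MH = (288.5542 + 345.9996) / (42.7226 + 201.2533) = 634.5538 / 243.9759 = 2.60089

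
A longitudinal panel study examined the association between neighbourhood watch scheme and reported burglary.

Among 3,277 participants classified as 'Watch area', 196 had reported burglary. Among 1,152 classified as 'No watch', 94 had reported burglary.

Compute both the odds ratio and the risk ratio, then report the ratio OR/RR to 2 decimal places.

From the description: a = 196, b = 3081, c = 94, d = 1058.
OR = (196·1058)/(3081·94) = 207368/289614 = 0.71602
Risk in exposed = 196/3277 = 0.05981; risk in unexposed = 94/1152 = 0.08160; RR = 0.73300
OR/RR = 0.71602 / 0.73300 = 0.97683
The outcome is rare in both groups, so OR ≈ RR (ratio near 1).

0.98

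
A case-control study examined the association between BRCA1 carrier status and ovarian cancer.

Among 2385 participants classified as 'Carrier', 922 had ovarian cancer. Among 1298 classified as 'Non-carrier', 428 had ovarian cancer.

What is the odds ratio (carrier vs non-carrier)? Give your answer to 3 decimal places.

From the description: a = 922, b = 1463, c = 428, d = 870.
OR = (a·d)/(b·c) = (922 × 870) / (1463 × 428) = 802140 / 626164 = 1.28104
The odds of ovarian cancer are about 1.28 times as high in the carrier group.

1.281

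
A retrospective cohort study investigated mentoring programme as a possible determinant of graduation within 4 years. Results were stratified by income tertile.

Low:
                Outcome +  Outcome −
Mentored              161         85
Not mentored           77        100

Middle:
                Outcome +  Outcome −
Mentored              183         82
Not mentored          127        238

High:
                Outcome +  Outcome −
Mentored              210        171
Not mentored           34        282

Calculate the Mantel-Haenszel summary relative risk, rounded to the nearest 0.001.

2.300

RR_MH = Σ(aᵢ·n₀ᵢ/nᵢ) / Σ(cᵢ·n₁ᵢ/nᵢ), with n₁ᵢ = aᵢ+bᵢ (exposed), n₀ᵢ = cᵢ+dᵢ (unexposed), nᵢ = n₁ᵢ+n₀ᵢ.
Stratum 1 (Low): n₁ = 246, n₀ = 177, n = 423; a·n₀/n = 161·177/423 = 67.3688; c·n₁/n = 77·246/423 = 44.7801
Stratum 2 (Middle): n₁ = 265, n₀ = 365, n = 630; a·n₀/n = 183·365/630 = 106.0238; c·n₁/n = 127·265/630 = 53.4206
Stratum 3 (High): n₁ = 381, n₀ = 316, n = 697; a·n₀/n = 210·316/697 = 95.2080; c·n₁/n = 34·381/697 = 18.5854
RR_MH = (67.3688 + 106.0238 + 95.2080) / (44.7801 + 53.4206 + 18.5854) = 268.6006 / 116.7861 = 2.29994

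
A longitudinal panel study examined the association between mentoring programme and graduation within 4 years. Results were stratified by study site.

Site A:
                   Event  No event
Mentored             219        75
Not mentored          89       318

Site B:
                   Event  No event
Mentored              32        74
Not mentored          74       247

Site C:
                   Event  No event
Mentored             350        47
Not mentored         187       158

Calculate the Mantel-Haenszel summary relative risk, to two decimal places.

2.02

RR_MH = Σ(aᵢ·n₀ᵢ/nᵢ) / Σ(cᵢ·n₁ᵢ/nᵢ), with n₁ᵢ = aᵢ+bᵢ (exposed), n₀ᵢ = cᵢ+dᵢ (unexposed), nᵢ = n₁ᵢ+n₀ᵢ.
Stratum 1 (Site A): n₁ = 294, n₀ = 407, n = 701; a·n₀/n = 219·407/701 = 127.1512; c·n₁/n = 89·294/701 = 37.3267
Stratum 2 (Site B): n₁ = 106, n₀ = 321, n = 427; a·n₀/n = 32·321/427 = 24.0562; c·n₁/n = 74·106/427 = 18.3700
Stratum 3 (Site C): n₁ = 397, n₀ = 345, n = 742; a·n₀/n = 350·345/742 = 162.7358; c·n₁/n = 187·397/742 = 100.0526
RR_MH = (127.1512 + 24.0562 + 162.7358) / (37.3267 + 18.3700 + 100.0526) = 313.9433 / 155.7493 = 2.01570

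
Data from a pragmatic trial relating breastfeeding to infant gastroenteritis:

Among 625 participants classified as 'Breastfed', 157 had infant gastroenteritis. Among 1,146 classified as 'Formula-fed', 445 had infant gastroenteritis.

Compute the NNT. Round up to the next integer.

Risk in treated group = 157/625 = 0.25120; risk in control = 445/1146 = 0.38831.
Absolute risk reduction = 0.38831 − 0.25120 = 0.13711
NNT = 1 / ARR = 1 / 0.13711 = 7.294 → round up → 8

8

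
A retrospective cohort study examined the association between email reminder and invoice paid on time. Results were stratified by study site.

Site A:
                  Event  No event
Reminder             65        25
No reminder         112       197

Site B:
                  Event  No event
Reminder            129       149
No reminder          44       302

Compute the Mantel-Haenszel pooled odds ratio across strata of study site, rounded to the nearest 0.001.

5.394

OR_MH = Σ(aᵢdᵢ/nᵢ) / Σ(bᵢcᵢ/nᵢ), where nᵢ is the stratum total.
Stratum 1 (Site A): n = 399; a·d/n = 65·197/399 = 32.0927; b·c/n = 25·112/399 = 7.0175
Stratum 2 (Site B): n = 624; a·d/n = 129·302/624 = 62.4327; b·c/n = 149·44/624 = 10.5064
OR_MH = (32.0927 + 62.4327) / (7.0175 + 10.5064) = 94.5254 / 17.5240 = 5.39407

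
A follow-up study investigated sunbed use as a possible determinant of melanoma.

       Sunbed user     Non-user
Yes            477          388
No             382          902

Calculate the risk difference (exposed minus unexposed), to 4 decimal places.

0.2545

Reading the table with exposure as columns: a = 477 (Sunbed user, case), b = 382 (Sunbed user, non-case), c = 388 (Non-user, case), d = 902.
Risk in exposed = 477/859 = 0.555297; risk in unexposed = 388/1290 = 0.300775.
Risk difference = 0.555297 − 0.300775 = 0.254522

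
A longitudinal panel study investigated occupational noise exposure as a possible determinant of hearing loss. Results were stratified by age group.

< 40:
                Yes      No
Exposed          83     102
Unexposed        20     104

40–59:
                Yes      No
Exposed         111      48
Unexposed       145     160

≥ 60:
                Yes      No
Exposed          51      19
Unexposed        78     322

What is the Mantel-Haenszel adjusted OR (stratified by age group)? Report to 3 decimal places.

OR_MH = Σ(aᵢdᵢ/nᵢ) / Σ(bᵢcᵢ/nᵢ), where nᵢ is the stratum total.
Stratum 1 (< 40): n = 309; a·d/n = 83·104/309 = 27.9353; b·c/n = 102·20/309 = 6.6019
Stratum 2 (40–59): n = 464; a·d/n = 111·160/464 = 38.2759; b·c/n = 48·145/464 = 15.0000
Stratum 3 (≥ 60): n = 470; a·d/n = 51·322/470 = 34.9404; b·c/n = 19·78/470 = 3.1532
OR_MH = (27.9353 + 38.2759 + 34.9404) / (6.6019 + 15.0000 + 3.1532) = 101.1516 / 24.7551 = 4.08608

4.086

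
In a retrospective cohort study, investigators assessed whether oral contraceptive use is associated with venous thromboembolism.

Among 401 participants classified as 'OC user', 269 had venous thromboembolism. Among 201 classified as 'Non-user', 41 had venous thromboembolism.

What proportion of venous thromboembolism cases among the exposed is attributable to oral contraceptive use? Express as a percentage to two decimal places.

69.59

From the description: a = 269, b = 132, c = 41, d = 160.
Risk in exposed = 269/401 = 0.67082; risk in unexposed = 41/201 = 0.20398.
RR = 0.67082/0.20398 = 3.28867
AR% = (RR − 1)/RR × 100 = (3.28867 − 1)/3.28867 × 100 = 69.5926%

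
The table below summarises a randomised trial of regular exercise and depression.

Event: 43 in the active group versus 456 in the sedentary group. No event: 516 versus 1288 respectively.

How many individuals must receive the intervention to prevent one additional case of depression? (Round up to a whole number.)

6

Risk in treated group = 43/559 = 0.07692; risk in control = 456/1744 = 0.26147.
Absolute risk reduction = 0.26147 − 0.07692 = 0.18454
NNT = 1 / ARR = 1 / 0.18454 = 5.419 → round up → 6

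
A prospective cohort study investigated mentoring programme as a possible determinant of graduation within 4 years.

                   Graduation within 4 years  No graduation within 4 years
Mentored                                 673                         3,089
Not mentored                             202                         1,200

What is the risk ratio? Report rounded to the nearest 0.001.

Cells: a = 673, b = 3089, c = 202, d = 1200.
Risk in exposed = 673/3762 = 0.17889; risk in unexposed = 202/1402 = 0.14408.
RR = 0.17889 / 0.14408 = 1.24163
The risk among the exposed is 1.24 times that among the unexposed.

1.242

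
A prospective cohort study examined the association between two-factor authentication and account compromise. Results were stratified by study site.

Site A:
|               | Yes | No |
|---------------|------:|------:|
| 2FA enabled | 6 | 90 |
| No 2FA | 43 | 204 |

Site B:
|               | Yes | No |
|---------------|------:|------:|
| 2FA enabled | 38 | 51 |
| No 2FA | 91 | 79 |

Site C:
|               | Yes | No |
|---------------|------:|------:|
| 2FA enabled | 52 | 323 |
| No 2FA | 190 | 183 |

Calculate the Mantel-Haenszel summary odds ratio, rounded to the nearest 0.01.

0.25

OR_MH = Σ(aᵢdᵢ/nᵢ) / Σ(bᵢcᵢ/nᵢ), where nᵢ is the stratum total.
Stratum 1 (Site A): n = 343; a·d/n = 6·204/343 = 3.5685; b·c/n = 90·43/343 = 11.2828
Stratum 2 (Site B): n = 259; a·d/n = 38·79/259 = 11.5907; b·c/n = 51·91/259 = 17.9189
Stratum 3 (Site C): n = 748; a·d/n = 52·183/748 = 12.7219; b·c/n = 323·190/748 = 82.0455
OR_MH = (3.5685 + 11.5907 + 12.7219) / (11.2828 + 17.9189 + 82.0455) = 27.8812 / 111.2472 = 0.25062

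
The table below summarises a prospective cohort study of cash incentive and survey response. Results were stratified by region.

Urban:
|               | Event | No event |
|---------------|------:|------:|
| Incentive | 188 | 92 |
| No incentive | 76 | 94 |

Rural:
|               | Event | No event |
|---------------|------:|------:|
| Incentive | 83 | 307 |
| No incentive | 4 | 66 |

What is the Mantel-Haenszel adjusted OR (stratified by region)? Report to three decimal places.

2.811

OR_MH = Σ(aᵢdᵢ/nᵢ) / Σ(bᵢcᵢ/nᵢ), where nᵢ is the stratum total.
Stratum 1 (Urban): n = 450; a·d/n = 188·94/450 = 39.2711; b·c/n = 92·76/450 = 15.5378
Stratum 2 (Rural): n = 460; a·d/n = 83·66/460 = 11.9087; b·c/n = 307·4/460 = 2.6696
OR_MH = (39.2711 + 11.9087) / (15.5378 + 2.6696) = 51.1798 / 18.2073 = 2.81094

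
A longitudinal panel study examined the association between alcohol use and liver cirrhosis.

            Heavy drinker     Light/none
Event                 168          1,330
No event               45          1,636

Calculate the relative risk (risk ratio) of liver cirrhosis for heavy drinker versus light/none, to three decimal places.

1.759

Reading the table with exposure as columns: a = 168 (Heavy drinker, case), b = 45 (Heavy drinker, non-case), c = 1330 (Light/none, case), d = 1636.
Risk in exposed = 168/213 = 0.78873; risk in unexposed = 1330/2966 = 0.44842.
RR = 0.78873 / 0.44842 = 1.75893
The risk among the exposed is 1.76 times that among the unexposed.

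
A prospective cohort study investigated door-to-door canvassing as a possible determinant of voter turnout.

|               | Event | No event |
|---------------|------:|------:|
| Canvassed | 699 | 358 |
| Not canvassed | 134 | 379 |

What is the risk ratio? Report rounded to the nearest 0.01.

Cells: a = 699, b = 358, c = 134, d = 379.
Risk in exposed = 699/1057 = 0.66131; risk in unexposed = 134/513 = 0.26121.
RR = 0.66131 / 0.26121 = 2.53171
The risk among the exposed is 2.53 times that among the unexposed.

2.53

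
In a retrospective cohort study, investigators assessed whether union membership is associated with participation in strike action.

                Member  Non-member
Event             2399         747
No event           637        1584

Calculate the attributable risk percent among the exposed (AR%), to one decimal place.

Reading the table with exposure as columns: a = 2399 (Member, case), b = 637 (Member, non-case), c = 747 (Non-member, case), d = 1584.
Risk in exposed = 2399/3036 = 0.79018; risk in unexposed = 747/2331 = 0.32046.
RR = 0.79018/0.32046 = 2.46576
AR% = (RR − 1)/RR × 100 = (2.46576 − 1)/2.46576 × 100 = 59.4445%

59.4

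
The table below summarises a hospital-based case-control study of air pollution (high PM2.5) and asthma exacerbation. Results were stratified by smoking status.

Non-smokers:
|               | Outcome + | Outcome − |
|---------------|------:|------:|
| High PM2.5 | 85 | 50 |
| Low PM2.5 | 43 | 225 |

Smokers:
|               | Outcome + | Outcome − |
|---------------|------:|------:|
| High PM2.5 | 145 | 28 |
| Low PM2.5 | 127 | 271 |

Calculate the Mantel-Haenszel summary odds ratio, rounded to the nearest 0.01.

OR_MH = Σ(aᵢdᵢ/nᵢ) / Σ(bᵢcᵢ/nᵢ), where nᵢ is the stratum total.
Stratum 1 (Non-smokers): n = 403; a·d/n = 85·225/403 = 47.4566; b·c/n = 50·43/403 = 5.3350
Stratum 2 (Smokers): n = 571; a·d/n = 145·271/571 = 68.8179; b·c/n = 28·127/571 = 6.2277
OR_MH = (47.4566 + 68.8179) / (5.3350 + 6.2277) = 116.2744 / 11.5627 = 10.05603

10.06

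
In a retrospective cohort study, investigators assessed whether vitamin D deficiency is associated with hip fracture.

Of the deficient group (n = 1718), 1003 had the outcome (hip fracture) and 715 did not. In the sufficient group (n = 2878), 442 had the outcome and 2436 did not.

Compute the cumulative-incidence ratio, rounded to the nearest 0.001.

3.801

From the description: a = 1003, b = 715, c = 442, d = 2436.
Risk in exposed = 1003/1718 = 0.58382; risk in unexposed = 442/2878 = 0.15358.
RR = 0.58382 / 0.15358 = 3.80142
The risk among the exposed is 3.80 times that among the unexposed.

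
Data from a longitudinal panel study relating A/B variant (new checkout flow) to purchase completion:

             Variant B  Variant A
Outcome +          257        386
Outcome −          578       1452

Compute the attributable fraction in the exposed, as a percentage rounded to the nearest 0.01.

Reading the table with exposure as columns: a = 257 (Variant B, case), b = 578 (Variant B, non-case), c = 386 (Variant A, case), d = 1452.
Risk in exposed = 257/835 = 0.30778; risk in unexposed = 386/1838 = 0.21001.
RR = 0.30778/0.21001 = 1.46556
AR% = (RR − 1)/RR × 100 = (1.46556 − 1)/1.46556 × 100 = 31.7669%

31.77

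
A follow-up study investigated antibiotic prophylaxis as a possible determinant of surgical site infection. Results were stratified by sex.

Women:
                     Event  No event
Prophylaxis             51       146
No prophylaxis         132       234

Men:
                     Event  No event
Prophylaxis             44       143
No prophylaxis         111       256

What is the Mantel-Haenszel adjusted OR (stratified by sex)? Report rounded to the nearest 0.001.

0.660

OR_MH = Σ(aᵢdᵢ/nᵢ) / Σ(bᵢcᵢ/nᵢ), where nᵢ is the stratum total.
Stratum 1 (Women): n = 563; a·d/n = 51·234/563 = 21.1972; b·c/n = 146·132/563 = 34.2309
Stratum 2 (Men): n = 554; a·d/n = 44·256/554 = 20.3321; b·c/n = 143·111/554 = 28.6516
OR_MH = (21.1972 + 20.3321) / (34.2309 + 28.6516) = 41.5293 / 62.8825 = 0.66043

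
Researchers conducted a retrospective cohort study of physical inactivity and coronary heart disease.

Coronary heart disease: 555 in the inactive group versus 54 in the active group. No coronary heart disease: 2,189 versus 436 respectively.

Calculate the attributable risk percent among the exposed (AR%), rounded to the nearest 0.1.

From the description: a = 555, b = 2189, c = 54, d = 436.
Risk in exposed = 555/2744 = 0.20226; risk in unexposed = 54/490 = 0.11020.
RR = 0.20226/0.11020 = 1.83532
AR% = (RR − 1)/RR × 100 = (1.83532 − 1)/1.83532 × 100 = 45.5135%

45.5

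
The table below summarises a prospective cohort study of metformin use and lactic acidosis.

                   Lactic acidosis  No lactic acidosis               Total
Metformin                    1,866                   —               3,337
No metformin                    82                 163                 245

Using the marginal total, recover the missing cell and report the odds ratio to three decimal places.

The missing cell is in the exposed row: 3337 − 1866 = 1471.
So a = 1866, b = 1471, c = 82, d = 163.
OR = (a·d)/(b·c) = (1866 × 163) / (1471 × 82) = 304158 / 120622 = 2.52158

2.522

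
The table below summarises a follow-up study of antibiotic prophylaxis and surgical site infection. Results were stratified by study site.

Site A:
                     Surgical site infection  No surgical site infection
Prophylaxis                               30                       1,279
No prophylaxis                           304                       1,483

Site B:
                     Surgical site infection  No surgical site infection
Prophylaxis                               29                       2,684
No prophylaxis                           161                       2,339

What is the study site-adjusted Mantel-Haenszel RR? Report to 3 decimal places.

0.147

RR_MH = Σ(aᵢ·n₀ᵢ/nᵢ) / Σ(cᵢ·n₁ᵢ/nᵢ), with n₁ᵢ = aᵢ+bᵢ (exposed), n₀ᵢ = cᵢ+dᵢ (unexposed), nᵢ = n₁ᵢ+n₀ᵢ.
Stratum 1 (Site A): n₁ = 1309, n₀ = 1787, n = 3096; a·n₀/n = 30·1787/3096 = 17.3159; c·n₁/n = 304·1309/3096 = 128.5323
Stratum 2 (Site B): n₁ = 2713, n₀ = 2500, n = 5213; a·n₀/n = 29·2500/5213 = 13.9075; c·n₁/n = 161·2713/5213 = 83.7892
RR_MH = (17.3159 + 13.9075) / (128.5323 + 83.7892) = 31.2234 / 212.3215 = 0.14706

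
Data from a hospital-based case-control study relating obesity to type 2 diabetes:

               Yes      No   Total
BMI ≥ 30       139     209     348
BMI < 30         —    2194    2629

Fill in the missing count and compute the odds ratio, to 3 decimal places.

The missing cell is in the unexposed row: 2629 − 2194 = 435.
So a = 139, b = 209, c = 435, d = 2194.
OR = (a·d)/(b·c) = (139 × 2194) / (209 × 435) = 304966 / 90915 = 3.35441

3.354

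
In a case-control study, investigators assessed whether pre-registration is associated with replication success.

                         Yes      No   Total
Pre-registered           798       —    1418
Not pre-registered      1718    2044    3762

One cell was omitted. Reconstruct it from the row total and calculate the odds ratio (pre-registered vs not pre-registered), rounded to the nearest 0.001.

The missing cell is in the exposed row: 1418 − 798 = 620.
So a = 798, b = 620, c = 1718, d = 2044.
OR = (a·d)/(b·c) = (798 × 2044) / (620 × 1718) = 1631112 / 1065160 = 1.53133

1.531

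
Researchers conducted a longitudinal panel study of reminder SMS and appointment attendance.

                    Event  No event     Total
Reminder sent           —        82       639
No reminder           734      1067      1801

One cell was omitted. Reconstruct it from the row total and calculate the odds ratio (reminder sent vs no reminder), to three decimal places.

9.874

The missing cell is in the exposed row: 639 − 82 = 557.
So a = 557, b = 82, c = 734, d = 1067.
OR = (a·d)/(b·c) = (557 × 1067) / (82 × 734) = 594319 / 60188 = 9.87438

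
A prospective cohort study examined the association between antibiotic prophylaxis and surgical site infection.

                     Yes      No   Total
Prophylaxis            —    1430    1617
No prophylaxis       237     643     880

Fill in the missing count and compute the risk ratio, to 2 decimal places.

0.43

The missing cell is in the exposed row: 1617 − 1430 = 187.
So a = 187, b = 1430, c = 237, d = 643.
RR = [a/(a+b)] / [c/(c+d)] = (187/1617) / (237/880) = 0.11565/0.26932 = 0.42940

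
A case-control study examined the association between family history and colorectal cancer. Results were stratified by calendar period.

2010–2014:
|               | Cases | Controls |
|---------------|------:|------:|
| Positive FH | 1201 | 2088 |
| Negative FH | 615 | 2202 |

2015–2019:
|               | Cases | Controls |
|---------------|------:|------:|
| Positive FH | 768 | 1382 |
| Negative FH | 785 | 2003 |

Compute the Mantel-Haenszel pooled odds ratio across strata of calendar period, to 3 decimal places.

1.732

OR_MH = Σ(aᵢdᵢ/nᵢ) / Σ(bᵢcᵢ/nᵢ), where nᵢ is the stratum total.
Stratum 1 (2010–2014): n = 6106; a·d/n = 1201·2202/6106 = 433.1153; b·c/n = 2088·615/6106 = 210.3046
Stratum 2 (2015–2019): n = 4938; a·d/n = 768·2003/4938 = 311.5237; b·c/n = 1382·785/4938 = 219.6983
OR_MH = (433.1153 + 311.5237) / (210.3046 + 219.6983) = 744.6390 / 430.0029 = 1.73171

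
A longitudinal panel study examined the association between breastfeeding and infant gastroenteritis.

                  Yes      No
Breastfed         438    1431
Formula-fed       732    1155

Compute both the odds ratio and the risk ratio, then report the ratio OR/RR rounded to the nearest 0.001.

0.799

Cells: a = 438, b = 1431, c = 732, d = 1155.
OR = (438·1155)/(1431·732) = 505890/1047492 = 0.48295
Risk in exposed = 438/1869 = 0.23435; risk in unexposed = 732/1887 = 0.38792; RR = 0.60412
OR/RR = 0.48295 / 0.60412 = 0.79943
The outcome is not rare, so the OR lies further from 1 than the RR.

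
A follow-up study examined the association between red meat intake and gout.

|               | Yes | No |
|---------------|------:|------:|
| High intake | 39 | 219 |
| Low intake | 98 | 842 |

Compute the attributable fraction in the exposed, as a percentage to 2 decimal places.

Cells: a = 39, b = 219, c = 98, d = 842.
Risk in exposed = 39/258 = 0.15116; risk in unexposed = 98/940 = 0.10426.
RR = 0.15116/0.10426 = 1.44993
AR% = (RR − 1)/RR × 100 = (1.44993 − 1)/1.44993 × 100 = 31.0311%

31.03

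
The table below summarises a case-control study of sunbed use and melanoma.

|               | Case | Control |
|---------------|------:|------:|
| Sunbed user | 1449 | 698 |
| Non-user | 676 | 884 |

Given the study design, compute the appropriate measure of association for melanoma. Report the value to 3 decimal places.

2.715

Cells: a = 1449, b = 698, c = 676, d = 884.
This is a case-control study: participants were sampled on outcome status, so risks in the source population cannot be estimated directly — relative risk is not valid here. The odds ratio is the appropriate measure.
OR = (a·d)/(b·c) = (1449 × 884) / (698 × 676) = 1280916 / 471848 = 2.71468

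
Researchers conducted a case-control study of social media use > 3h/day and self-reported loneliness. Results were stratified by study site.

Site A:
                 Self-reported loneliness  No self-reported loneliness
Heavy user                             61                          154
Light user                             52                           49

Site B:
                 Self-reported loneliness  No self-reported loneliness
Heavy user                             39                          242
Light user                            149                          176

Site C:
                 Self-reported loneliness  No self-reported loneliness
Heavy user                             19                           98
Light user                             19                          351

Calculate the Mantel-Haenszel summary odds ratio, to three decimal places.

OR_MH = Σ(aᵢdᵢ/nᵢ) / Σ(bᵢcᵢ/nᵢ), where nᵢ is the stratum total.
Stratum 1 (Site A): n = 316; a·d/n = 61·49/316 = 9.4589; b·c/n = 154·52/316 = 25.3418
Stratum 2 (Site B): n = 606; a·d/n = 39·176/606 = 11.3267; b·c/n = 242·149/606 = 59.5017
Stratum 3 (Site C): n = 487; a·d/n = 19·351/487 = 13.6940; b·c/n = 98·19/487 = 3.8234
OR_MH = (9.4589 + 11.3267 + 13.6940) / (25.3418 + 59.5017 + 3.8234) = 34.4796 / 88.6668 = 0.38887

0.389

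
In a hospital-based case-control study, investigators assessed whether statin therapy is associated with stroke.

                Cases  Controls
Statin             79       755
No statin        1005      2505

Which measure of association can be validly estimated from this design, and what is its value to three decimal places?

0.261

Cells: a = 79, b = 755, c = 1005, d = 2505.
This is a hospital-based case-control study: participants were sampled on outcome status, so risks in the source population cannot be estimated directly — relative risk is not valid here. The odds ratio is the appropriate measure.
OR = (a·d)/(b·c) = (79 × 2505) / (755 × 1005) = 197895 / 758775 = 0.26081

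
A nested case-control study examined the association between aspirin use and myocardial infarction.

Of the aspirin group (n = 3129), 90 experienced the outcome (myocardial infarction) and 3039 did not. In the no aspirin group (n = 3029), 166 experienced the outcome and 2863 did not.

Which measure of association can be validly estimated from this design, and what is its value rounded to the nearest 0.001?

0.511

From the description: a = 90, b = 3039, c = 166, d = 2863.
This is a nested case-control study: participants were sampled on outcome status, so risks in the source population cannot be estimated directly — relative risk is not valid here. The odds ratio is the appropriate measure.
OR = (a·d)/(b·c) = (90 × 2863) / (3039 × 166) = 257670 / 504474 = 0.51077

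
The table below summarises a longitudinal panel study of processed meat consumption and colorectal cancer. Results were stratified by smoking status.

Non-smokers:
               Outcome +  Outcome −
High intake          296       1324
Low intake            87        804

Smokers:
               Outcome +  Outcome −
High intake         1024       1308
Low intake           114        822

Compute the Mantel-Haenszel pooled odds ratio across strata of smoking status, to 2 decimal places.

3.85

OR_MH = Σ(aᵢdᵢ/nᵢ) / Σ(bᵢcᵢ/nᵢ), where nᵢ is the stratum total.
Stratum 1 (Non-smokers): n = 2511; a·d/n = 296·804/2511 = 94.7766; b·c/n = 1324·87/2511 = 45.8734
Stratum 2 (Smokers): n = 3268; a·d/n = 1024·822/3268 = 257.5667; b·c/n = 1308·114/3268 = 45.6279
OR_MH = (94.7766 + 257.5667) / (45.8734 + 45.6279) = 352.3433 / 91.5013 = 3.85069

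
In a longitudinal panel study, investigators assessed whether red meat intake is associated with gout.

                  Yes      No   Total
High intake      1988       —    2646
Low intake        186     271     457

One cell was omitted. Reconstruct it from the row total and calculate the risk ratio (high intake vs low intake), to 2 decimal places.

The missing cell is in the exposed row: 2646 − 1988 = 658.
So a = 1988, b = 658, c = 186, d = 271.
RR = [a/(a+b)] / [c/(c+d)] = (1988/2646) / (186/457) = 0.75132/0.40700 = 1.84599

1.85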